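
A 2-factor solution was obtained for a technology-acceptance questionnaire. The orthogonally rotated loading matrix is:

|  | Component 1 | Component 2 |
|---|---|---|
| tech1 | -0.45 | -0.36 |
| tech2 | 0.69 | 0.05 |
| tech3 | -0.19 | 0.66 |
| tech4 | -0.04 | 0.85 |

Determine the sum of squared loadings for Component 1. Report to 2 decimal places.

SS loadings for Component 1 = (-0.45)² + 0.69² + (-0.19)² + (-0.04)² = 0.2025 + 0.4761 + 0.0361 + 0.0016 = 0.7163

0.72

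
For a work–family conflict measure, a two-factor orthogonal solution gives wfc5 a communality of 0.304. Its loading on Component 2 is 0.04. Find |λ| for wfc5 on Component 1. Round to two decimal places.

0.55

Under orthogonal rotation h² = Σλ², so λ_Component 1² = h² − (0.0016) = 0.304 − 0.0016 = 0.3024.
|λ| = √0.3024 = 0.5499.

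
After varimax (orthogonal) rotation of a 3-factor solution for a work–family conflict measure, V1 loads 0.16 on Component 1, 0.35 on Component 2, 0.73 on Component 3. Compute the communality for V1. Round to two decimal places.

0.68

h² = 0.16² + 0.35² + 0.73² = 0.0256 + 0.1225 + 0.5329 = 0.6810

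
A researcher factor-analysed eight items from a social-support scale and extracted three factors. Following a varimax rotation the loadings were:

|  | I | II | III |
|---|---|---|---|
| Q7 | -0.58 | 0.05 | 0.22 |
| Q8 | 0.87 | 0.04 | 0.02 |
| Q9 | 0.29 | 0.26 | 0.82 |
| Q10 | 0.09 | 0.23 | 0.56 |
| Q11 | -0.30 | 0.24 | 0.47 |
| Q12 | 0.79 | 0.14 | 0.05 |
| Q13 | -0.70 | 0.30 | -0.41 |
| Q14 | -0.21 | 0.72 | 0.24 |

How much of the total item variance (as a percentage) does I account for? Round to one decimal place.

SS loadings for I = (-0.58)² + 0.87² + 0.29² + 0.09² + (-0.30)² + 0.79² + (-0.70)² + (-0.21)² = 2.4337
With 8 standardized items, total variance = 8. Proportion = 2.4337/8 = 0.3042 → 30.42%.

30.4%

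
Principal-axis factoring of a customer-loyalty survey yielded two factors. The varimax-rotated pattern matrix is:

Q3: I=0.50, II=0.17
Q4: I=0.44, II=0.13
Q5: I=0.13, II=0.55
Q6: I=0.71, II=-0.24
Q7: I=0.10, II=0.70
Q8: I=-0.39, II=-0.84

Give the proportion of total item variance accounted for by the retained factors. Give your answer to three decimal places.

SS loadings by factor: 1.1267, 1.6015; total = 2.7282.
Total variance with 6 standardized items is 6, so the solution explains 2.7282/6 = 0.4547.

0.455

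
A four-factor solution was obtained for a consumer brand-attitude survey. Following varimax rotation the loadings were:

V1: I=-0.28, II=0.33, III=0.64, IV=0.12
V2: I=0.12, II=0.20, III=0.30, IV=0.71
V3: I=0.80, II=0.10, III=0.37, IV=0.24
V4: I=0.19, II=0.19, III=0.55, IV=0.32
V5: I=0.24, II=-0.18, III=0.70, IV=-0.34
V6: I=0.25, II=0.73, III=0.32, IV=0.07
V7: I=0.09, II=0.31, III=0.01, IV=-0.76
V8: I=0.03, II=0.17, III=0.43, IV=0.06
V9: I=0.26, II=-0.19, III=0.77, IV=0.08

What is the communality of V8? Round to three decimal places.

0.218

h² = 0.03² + 0.17² + 0.43² + 0.06² = 0.0009 + 0.0289 + 0.1849 + 0.0036 = 0.2183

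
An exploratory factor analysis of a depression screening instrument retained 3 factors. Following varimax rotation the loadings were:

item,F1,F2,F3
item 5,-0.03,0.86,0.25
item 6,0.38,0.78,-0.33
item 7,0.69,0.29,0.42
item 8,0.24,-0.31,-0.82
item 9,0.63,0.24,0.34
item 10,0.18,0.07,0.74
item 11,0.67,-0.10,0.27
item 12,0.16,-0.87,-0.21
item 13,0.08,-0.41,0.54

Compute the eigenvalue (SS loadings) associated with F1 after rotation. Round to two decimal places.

SS loadings for F1 = (-0.03)² + 0.38² + 0.69² + 0.24² + 0.63² + 0.18² + 0.67² + 0.16² + 0.08² = 0.0009 + 0.1444 + 0.4761 + 0.0576 + 0.3969 + 0.0324 + 0.4489 + 0.0256 + 0.0064 = 1.5892

1.59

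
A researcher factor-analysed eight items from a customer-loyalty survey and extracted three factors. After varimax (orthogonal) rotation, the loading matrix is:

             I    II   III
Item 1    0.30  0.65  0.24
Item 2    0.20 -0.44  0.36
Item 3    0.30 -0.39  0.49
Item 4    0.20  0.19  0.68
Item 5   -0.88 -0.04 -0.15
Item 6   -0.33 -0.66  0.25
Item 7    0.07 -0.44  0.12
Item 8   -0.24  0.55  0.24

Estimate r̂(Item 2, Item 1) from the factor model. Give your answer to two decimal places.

r̂ = Σ λ_i·λ_j across factors = (0.20)(0.30) + (-0.44)(0.65) + (0.36)(0.24)
  = +0.0600 -0.2860 +0.0864 = -0.1396

-0.14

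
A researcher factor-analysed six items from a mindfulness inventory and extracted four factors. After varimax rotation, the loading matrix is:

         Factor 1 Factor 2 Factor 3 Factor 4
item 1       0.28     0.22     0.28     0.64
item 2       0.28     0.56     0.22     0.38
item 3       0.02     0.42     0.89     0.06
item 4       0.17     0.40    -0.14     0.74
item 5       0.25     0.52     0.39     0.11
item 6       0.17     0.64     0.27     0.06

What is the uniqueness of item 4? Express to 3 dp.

h² = 0.17² + 0.40² + (-0.14)² + 0.74² = 0.0289 + 0.1600 + 0.0196 + 0.5476 = 0.7561
Uniqueness u² = 1 − h² = 1 − 0.7561 = 0.2439

0.244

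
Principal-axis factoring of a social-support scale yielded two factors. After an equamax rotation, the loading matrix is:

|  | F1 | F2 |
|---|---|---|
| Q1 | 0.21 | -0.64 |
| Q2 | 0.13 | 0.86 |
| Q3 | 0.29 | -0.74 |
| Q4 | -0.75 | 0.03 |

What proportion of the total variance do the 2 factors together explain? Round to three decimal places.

Communalities: 0.4537, 0.7565, 0.6317, 0.5634; Σh² = 2.4053.
Total variance with 4 standardized items is 4, so the solution explains 2.4053/4 = 0.6013.

0.601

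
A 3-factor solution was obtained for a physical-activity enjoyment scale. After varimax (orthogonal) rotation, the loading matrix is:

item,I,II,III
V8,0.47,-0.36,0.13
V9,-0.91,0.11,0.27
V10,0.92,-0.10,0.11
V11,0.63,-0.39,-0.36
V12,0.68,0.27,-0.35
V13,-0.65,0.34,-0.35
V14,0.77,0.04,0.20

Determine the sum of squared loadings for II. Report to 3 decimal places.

SS loadings for II = (-0.36)² + 0.11² + (-0.10)² + (-0.39)² + 0.27² + 0.34² + 0.04² = 0.1296 + 0.0121 + 0.0100 + 0.1521 + 0.0729 + 0.1156 + 0.0016 = 0.4939

0.494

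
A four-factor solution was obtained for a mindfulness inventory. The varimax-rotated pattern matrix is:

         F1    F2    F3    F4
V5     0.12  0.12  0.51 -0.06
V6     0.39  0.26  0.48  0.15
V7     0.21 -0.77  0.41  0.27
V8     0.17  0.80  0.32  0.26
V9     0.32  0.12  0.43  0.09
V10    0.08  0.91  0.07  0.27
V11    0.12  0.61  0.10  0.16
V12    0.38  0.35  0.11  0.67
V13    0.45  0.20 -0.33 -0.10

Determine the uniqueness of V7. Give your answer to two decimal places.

h² = 0.21² + (-0.77)² + 0.41² + 0.27² = 0.0441 + 0.5929 + 0.1681 + 0.0729 = 0.8780
Uniqueness u² = 1 − h² = 1 − 0.8780 = 0.1220

0.12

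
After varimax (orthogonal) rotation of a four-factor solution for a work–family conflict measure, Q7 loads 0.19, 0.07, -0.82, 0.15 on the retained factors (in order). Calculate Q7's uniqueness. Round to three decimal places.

h² = 0.19² + 0.07² + (-0.82)² + 0.15² = 0.0361 + 0.0049 + 0.6724 + 0.0225 = 0.7359
Uniqueness u² = 1 − h² = 1 − 0.7359 = 0.2641

0.264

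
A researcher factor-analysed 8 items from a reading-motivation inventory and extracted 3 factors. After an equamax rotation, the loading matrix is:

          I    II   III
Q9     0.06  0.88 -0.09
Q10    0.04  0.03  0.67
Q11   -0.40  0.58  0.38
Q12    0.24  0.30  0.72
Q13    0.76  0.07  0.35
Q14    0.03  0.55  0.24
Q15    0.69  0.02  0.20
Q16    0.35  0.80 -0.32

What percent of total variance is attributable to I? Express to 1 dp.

SS loadings for I = 0.06² + 0.04² + (-0.40)² + 0.24² + 0.76² + 0.03² + 0.69² + 0.35² = 1.3999
With 8 standardized items, total variance = 8. Proportion = 1.3999/8 = 0.1750 → 17.50%.

17.5%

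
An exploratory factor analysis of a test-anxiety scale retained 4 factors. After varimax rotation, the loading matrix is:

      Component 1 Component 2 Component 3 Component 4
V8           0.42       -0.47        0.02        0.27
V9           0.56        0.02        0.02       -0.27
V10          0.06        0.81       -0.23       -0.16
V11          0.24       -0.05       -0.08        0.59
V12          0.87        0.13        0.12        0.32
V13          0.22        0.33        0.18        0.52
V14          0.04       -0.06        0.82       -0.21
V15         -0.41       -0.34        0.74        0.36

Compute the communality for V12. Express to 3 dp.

0.891

h² = 0.87² + 0.13² + 0.12² + 0.32² = 0.7569 + 0.0169 + 0.0144 + 0.1024 = 0.8906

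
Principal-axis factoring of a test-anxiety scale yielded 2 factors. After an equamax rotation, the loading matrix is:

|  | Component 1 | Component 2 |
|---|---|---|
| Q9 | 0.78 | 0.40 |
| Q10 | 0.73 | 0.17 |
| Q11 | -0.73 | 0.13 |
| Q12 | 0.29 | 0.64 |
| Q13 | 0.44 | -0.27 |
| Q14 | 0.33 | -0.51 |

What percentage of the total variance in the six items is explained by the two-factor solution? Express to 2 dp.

Communalities: 0.7684, 0.5618, 0.5498, 0.4937, 0.2665, 0.3690; Σh² = 3.0092.
Total variance with 6 standardized items is 6, so the solution explains 3.0092/6 = 0.5015 = 50.15%.

50.15%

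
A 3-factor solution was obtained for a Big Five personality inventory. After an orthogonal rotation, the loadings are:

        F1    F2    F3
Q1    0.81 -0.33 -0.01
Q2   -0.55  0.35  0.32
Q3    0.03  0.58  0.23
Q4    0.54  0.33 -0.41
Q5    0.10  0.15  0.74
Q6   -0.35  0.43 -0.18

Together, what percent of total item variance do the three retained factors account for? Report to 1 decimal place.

52.9%

Communalities: 0.7651, 0.5274, 0.3902, 0.5686, 0.5801, 0.3398; Σh² = 3.1712.
Total variance with 6 standardized items is 6, so the solution explains 3.1712/6 = 0.5285 = 52.85%.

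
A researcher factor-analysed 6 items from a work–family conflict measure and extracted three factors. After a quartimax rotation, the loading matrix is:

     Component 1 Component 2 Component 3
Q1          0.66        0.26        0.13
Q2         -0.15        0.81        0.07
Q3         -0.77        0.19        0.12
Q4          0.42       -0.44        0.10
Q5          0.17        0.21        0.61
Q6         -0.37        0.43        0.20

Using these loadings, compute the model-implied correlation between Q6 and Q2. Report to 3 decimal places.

0.418

r̂ = Σ λ_i·λ_j across factors = (-0.37)(-0.15) + (0.43)(0.81) + (0.20)(0.07)
  = +0.0555 +0.3483 +0.0140 = 0.4178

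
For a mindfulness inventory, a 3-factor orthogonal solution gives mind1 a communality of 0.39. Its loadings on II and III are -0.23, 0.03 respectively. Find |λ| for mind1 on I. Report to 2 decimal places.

Under orthogonal rotation h² = Σλ², so λ_I² = h² − (0.0538) = 0.39 − 0.0538 = 0.3362.
|λ| = √0.3362 = 0.5798.

0.58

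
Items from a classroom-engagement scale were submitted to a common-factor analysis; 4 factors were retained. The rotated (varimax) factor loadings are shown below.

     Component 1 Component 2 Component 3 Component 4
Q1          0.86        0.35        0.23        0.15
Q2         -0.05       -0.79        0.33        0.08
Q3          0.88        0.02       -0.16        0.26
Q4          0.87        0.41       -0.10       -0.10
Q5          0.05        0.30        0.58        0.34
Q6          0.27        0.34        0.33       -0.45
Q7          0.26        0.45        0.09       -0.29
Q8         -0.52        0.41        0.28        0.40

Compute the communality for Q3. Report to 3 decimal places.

h² = 0.88² + 0.02² + (-0.16)² + 0.26² = 0.7744 + 0.0004 + 0.0256 + 0.0676 = 0.8680

0.868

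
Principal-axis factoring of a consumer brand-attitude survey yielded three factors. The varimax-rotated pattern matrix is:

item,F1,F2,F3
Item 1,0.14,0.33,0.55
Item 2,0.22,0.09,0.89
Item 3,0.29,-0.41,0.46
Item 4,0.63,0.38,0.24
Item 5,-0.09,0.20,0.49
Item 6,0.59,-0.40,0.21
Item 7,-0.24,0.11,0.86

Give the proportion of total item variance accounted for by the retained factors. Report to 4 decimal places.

0.5703

Communalities: 0.4310, 0.8486, 0.4638, 0.5989, 0.2882, 0.5522, 0.8093; Σh² = 3.9920.
Total variance with 7 standardized items is 7, so the solution explains 3.9920/7 = 0.5703.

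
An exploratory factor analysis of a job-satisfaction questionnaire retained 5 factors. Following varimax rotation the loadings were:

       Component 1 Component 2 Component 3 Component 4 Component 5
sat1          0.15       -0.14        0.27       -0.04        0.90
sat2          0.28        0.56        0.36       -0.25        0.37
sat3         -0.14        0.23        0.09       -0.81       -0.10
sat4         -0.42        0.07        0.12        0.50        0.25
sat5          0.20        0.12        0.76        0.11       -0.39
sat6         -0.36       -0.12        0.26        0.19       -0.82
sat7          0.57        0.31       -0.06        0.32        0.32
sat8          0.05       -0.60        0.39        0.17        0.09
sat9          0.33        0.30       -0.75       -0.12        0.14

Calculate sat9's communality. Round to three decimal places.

0.795

h² = 0.33² + 0.30² + (-0.75)² + (-0.12)² + 0.14² = 0.1089 + 0.0900 + 0.5625 + 0.0144 + 0.0196 = 0.7954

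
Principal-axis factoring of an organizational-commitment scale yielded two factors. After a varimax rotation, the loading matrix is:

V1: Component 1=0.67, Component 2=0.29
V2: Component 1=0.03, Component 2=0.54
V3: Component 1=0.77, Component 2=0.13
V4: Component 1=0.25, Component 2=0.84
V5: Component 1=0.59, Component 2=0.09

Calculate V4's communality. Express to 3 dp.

0.768

h² = 0.25² + 0.84² = 0.0625 + 0.7056 = 0.7681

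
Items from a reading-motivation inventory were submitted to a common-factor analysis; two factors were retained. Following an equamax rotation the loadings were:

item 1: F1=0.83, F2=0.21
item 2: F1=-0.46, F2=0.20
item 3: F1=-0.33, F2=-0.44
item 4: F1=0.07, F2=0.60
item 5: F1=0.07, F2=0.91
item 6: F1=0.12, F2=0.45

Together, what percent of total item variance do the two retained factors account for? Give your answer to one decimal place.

45.0%

SS loadings by factor: 1.0336, 1.6683; total = 2.7019.
Total variance with 6 standardized items is 6, so the solution explains 2.7019/6 = 0.4503 = 45.03%.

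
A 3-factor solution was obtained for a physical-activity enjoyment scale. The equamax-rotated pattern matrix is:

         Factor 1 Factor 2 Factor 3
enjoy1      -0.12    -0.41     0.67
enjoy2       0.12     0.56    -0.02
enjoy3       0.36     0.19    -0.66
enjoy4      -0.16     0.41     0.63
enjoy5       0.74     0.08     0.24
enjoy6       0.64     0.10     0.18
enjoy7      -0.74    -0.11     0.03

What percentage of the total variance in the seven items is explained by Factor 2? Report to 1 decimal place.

SS loadings for Factor 2 = (-0.41)² + 0.56² + 0.19² + 0.41² + 0.08² + 0.10² + (-0.11)² = 0.7144
With 7 standardized items, total variance = 7. Proportion = 0.7144/7 = 0.1021 → 10.21%.

10.2%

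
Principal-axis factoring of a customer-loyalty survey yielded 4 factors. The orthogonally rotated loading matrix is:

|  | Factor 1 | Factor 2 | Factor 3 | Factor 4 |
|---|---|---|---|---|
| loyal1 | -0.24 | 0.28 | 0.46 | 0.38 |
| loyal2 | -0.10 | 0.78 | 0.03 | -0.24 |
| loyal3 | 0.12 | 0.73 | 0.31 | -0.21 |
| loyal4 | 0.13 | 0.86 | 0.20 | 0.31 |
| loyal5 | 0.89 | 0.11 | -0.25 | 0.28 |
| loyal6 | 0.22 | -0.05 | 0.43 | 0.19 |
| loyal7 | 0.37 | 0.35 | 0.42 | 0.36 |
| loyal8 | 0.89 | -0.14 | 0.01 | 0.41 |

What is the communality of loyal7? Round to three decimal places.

h² = 0.37² + 0.35² + 0.42² + 0.36² = 0.1369 + 0.1225 + 0.1764 + 0.1296 = 0.5654

0.565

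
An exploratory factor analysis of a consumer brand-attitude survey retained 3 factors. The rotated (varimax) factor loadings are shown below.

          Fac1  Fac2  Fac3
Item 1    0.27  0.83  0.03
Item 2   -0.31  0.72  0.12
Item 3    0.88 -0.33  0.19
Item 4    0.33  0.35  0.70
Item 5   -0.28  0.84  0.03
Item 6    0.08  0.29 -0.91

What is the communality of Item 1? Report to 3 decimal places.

h² = 0.27² + 0.83² + 0.03² = 0.0729 + 0.6889 + 0.0009 = 0.7627

0.763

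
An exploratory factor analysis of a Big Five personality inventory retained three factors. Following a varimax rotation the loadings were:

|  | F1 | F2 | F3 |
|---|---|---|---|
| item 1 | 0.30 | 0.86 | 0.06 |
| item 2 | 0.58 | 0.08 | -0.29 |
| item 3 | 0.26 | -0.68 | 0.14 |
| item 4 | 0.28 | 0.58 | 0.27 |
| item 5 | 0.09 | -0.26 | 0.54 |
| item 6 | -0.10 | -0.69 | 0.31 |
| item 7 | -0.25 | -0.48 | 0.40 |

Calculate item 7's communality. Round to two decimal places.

0.45

h² = (-0.25)² + (-0.48)² + 0.40² = 0.0625 + 0.2304 + 0.1600 = 0.4529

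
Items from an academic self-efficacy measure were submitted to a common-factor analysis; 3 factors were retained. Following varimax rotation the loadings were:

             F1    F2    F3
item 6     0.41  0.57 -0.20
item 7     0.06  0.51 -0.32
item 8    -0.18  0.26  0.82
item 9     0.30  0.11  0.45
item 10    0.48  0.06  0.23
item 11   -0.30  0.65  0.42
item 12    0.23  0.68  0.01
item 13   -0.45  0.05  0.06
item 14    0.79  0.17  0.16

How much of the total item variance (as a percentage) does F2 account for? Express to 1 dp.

SS loadings for F2 = 0.57² + 0.51² + 0.26² + 0.11² + 0.06² + 0.65² + 0.68² + 0.05² + 0.17² = 1.5846
With 9 standardized items, total variance = 9. Proportion = 1.5846/9 = 0.1761 → 17.61%.

17.6%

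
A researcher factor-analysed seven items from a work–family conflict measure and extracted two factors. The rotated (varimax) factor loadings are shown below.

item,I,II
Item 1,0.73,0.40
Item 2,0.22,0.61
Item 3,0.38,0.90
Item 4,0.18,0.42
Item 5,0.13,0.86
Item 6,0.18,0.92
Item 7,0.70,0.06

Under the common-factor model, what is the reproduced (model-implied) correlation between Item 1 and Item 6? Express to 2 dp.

0.50

r̂ = Σ λ_i·λ_j across factors = (0.73)(0.18) + (0.40)(0.92)
  = +0.1314 +0.3680 = 0.4994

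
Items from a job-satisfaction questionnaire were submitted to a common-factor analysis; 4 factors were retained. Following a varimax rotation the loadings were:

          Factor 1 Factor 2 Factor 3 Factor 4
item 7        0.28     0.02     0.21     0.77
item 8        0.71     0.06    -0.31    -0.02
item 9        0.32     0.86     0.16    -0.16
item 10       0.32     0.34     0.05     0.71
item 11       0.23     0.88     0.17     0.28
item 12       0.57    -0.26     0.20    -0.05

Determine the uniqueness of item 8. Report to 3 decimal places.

h² = 0.71² + 0.06² + (-0.31)² + (-0.02)² = 0.5041 + 0.0036 + 0.0961 + 0.0004 = 0.6042
Uniqueness u² = 1 − h² = 1 − 0.6042 = 0.3958

0.396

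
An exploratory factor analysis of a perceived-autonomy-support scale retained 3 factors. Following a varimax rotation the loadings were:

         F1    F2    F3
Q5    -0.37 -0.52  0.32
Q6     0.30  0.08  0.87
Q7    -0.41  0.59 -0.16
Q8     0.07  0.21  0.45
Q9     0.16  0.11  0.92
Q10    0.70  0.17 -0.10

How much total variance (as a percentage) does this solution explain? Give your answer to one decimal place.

59.5%

SS loadings by factor: 0.9155, 0.7100, 1.9438; total = 3.5693.
Total variance with 6 standardized items is 6, so the solution explains 3.5693/6 = 0.5949 = 59.49%.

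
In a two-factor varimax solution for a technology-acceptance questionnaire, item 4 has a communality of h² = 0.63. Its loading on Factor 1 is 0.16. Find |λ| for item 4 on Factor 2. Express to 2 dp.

0.78

Under orthogonal rotation h² = Σλ², so λ_Factor 2² = h² − (0.0256) = 0.63 − 0.0256 = 0.6044.
|λ| = √0.6044 = 0.7774.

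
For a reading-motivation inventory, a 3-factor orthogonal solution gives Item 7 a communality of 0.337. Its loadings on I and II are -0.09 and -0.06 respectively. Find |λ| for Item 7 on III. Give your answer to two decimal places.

0.57

Under orthogonal rotation h² = Σλ², so λ_III² = h² − (0.0117) = 0.337 − 0.0117 = 0.3253.
|λ| = √0.3253 = 0.5704.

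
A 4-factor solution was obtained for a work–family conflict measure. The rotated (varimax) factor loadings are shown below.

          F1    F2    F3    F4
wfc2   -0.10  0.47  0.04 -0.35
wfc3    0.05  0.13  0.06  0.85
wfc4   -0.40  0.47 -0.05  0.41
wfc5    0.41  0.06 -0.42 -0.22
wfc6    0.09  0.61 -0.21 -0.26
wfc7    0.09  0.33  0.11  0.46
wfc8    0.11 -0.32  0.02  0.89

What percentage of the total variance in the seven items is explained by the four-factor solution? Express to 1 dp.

SS loadings by factor: 0.3689, 1.0457, 0.2407, 2.1328; total = 3.7881.
Total variance with 7 standardized items is 7, so the solution explains 3.7881/7 = 0.5412 = 54.12%.

54.1%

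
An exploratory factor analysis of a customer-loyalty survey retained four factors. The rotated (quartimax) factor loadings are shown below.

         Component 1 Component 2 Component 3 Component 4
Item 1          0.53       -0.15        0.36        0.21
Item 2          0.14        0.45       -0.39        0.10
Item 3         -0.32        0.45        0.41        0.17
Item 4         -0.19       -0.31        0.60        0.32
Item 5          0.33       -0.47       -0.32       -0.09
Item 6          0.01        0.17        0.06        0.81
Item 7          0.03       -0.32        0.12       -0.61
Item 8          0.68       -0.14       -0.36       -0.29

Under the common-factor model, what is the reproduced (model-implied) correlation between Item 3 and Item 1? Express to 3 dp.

r̂ = Σ λ_i·λ_j across factors = (-0.32)(0.53) + (0.45)(-0.15) + (0.41)(0.36) + (0.17)(0.21)
  = -0.1696 -0.0675 +0.1476 +0.0357 = -0.0538

-0.054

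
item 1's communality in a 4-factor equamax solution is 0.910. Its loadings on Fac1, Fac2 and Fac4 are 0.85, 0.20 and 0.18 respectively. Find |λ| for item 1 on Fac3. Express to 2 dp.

0.34

Under orthogonal rotation h² = Σλ², so λ_Fac3² = h² − (0.7949) = 0.910 − 0.7949 = 0.1151.
|λ| = √0.1151 = 0.3393.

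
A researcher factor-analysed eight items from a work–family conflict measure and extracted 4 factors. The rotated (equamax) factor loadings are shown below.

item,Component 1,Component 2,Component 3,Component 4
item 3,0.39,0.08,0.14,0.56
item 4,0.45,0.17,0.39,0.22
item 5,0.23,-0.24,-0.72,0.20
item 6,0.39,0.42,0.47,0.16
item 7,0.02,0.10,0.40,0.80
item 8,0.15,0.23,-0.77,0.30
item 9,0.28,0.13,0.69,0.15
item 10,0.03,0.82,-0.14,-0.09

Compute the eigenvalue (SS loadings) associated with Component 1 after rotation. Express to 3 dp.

0.662

SS loadings for Component 1 = 0.39² + 0.45² + 0.23² + 0.39² + 0.02² + 0.15² + 0.28² + 0.03² = 0.1521 + 0.2025 + 0.0529 + 0.1521 + 0.0004 + 0.0225 + 0.0784 + 0.0009 = 0.6618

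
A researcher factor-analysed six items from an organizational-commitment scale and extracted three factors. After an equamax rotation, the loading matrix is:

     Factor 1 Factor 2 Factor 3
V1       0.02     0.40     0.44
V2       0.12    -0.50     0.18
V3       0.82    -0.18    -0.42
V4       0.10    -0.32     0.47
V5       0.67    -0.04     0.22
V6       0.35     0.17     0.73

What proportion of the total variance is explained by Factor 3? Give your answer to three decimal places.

0.201

SS loadings for Factor 3 = 0.44² + 0.18² + (-0.42)² + 0.47² + 0.22² + 0.73² = 1.2046
Proportion of variance = 1.2046 / 6 = 0.2008.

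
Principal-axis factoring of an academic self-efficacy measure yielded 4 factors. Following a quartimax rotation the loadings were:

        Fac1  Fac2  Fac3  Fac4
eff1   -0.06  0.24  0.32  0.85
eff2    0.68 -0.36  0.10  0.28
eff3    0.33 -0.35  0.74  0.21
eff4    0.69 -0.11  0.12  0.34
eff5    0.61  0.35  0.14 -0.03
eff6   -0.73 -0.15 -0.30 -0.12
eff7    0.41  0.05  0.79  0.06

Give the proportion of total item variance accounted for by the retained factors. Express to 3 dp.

SS loadings by factor: 2.1241, 0.4693, 1.4081, 0.9795; total = 4.9810.
Total variance with 7 standardized items is 7, so the solution explains 4.9810/7 = 0.7116.

0.712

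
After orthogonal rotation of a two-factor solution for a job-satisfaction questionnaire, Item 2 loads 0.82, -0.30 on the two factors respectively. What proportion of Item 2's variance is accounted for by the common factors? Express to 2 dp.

h² = 0.82² + (-0.30)² = 0.6724 + 0.0900 = 0.7624

0.76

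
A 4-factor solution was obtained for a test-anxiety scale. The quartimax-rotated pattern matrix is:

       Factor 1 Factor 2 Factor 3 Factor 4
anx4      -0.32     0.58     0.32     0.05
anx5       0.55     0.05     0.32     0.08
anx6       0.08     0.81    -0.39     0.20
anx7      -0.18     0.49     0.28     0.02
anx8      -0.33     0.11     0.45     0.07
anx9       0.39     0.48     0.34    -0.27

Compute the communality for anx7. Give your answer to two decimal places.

0.35

h² = (-0.18)² + 0.49² + 0.28² + 0.02² = 0.0324 + 0.2401 + 0.0784 + 0.0004 = 0.3513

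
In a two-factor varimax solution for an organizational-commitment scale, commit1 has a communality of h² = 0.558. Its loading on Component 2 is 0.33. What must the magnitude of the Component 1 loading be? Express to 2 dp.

0.67

Under orthogonal rotation h² = Σλ², so λ_Component 1² = h² − (0.1089) = 0.558 − 0.1089 = 0.4491.
|λ| = √0.4491 = 0.6701.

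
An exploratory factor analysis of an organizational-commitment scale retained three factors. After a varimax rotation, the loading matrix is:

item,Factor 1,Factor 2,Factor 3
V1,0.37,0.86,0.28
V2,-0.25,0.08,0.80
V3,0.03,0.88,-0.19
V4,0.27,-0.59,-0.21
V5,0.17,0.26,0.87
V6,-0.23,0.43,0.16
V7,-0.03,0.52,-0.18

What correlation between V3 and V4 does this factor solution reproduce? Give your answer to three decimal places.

r̂ = Σ λ_i·λ_j across factors = (0.03)(0.27) + (0.88)(-0.59) + (-0.19)(-0.21)
  = +0.0081 -0.5192 +0.0399 = -0.4712

-0.471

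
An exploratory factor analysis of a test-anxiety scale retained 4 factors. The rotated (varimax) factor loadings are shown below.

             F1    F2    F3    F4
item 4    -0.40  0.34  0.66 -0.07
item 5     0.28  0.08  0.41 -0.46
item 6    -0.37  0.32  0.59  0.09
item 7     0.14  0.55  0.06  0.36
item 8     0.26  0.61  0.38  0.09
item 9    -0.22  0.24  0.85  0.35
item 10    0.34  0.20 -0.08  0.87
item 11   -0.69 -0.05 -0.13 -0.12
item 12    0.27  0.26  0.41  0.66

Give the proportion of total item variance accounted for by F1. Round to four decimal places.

SS loadings for F1 = (-0.40)² + 0.28² + (-0.37)² + 0.14² + 0.26² + (-0.22)² + 0.34² + (-0.69)² + 0.27² = 1.1755
Proportion of variance = 1.1755 / 9 = 0.1306.

0.1306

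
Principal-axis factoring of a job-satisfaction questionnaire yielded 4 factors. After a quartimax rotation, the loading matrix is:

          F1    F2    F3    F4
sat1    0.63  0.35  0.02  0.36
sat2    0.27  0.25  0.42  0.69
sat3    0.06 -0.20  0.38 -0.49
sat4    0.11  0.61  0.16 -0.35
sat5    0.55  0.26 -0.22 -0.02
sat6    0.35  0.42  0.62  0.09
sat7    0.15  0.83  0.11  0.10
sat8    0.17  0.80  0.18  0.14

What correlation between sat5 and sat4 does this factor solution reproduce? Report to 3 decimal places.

0.191

r̂ = Σ λ_i·λ_j across factors = (0.55)(0.11) + (0.26)(0.61) + (-0.22)(0.16) + (-0.02)(-0.35)
  = +0.0605 +0.1586 -0.0352 +0.0070 = 0.1909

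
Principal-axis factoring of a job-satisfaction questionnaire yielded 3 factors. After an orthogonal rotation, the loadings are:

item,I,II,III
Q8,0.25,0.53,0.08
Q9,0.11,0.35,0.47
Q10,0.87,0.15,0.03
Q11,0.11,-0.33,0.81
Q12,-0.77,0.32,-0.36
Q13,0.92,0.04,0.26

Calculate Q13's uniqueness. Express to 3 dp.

0.084

h² = 0.92² + 0.04² + 0.26² = 0.8464 + 0.0016 + 0.0676 = 0.9156
Uniqueness u² = 1 − h² = 1 − 0.9156 = 0.0844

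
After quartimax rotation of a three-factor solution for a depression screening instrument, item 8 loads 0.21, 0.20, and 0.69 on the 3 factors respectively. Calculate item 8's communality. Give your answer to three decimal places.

0.560

h² = 0.21² + 0.20² + 0.69² = 0.0441 + 0.0400 + 0.4761 = 0.5602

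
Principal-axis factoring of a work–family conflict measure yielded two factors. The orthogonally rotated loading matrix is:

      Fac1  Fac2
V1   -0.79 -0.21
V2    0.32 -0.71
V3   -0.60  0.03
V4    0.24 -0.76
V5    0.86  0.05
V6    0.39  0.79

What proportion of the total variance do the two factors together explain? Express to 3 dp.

0.632

SS loadings by factor: 2.0358, 1.7533; total = 3.7891.
Total variance with 6 standardized items is 6, so the solution explains 3.7891/6 = 0.6315.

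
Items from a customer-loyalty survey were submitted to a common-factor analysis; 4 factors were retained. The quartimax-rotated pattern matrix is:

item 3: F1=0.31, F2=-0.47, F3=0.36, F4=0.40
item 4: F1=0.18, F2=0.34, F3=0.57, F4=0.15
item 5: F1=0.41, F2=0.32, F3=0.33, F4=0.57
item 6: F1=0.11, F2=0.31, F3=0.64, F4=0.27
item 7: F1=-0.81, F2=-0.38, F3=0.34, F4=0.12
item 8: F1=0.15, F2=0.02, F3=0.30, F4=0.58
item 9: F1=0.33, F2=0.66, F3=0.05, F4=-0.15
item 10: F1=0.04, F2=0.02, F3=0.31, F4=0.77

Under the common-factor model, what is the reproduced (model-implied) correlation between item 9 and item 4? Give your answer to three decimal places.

0.290

r̂ = Σ λ_i·λ_j across factors = (0.33)(0.18) + (0.66)(0.34) + (0.05)(0.57) + (-0.15)(0.15)
  = +0.0594 +0.2244 +0.0285 -0.0225 = 0.2898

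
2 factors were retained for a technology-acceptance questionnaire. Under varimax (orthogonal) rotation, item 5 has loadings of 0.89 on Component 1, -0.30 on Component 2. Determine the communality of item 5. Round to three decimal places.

h² = 0.89² + (-0.30)² = 0.7921 + 0.0900 = 0.8821

0.882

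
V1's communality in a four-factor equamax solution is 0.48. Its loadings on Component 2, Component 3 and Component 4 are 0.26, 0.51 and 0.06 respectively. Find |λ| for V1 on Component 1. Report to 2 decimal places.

0.39

Under orthogonal rotation h² = Σλ², so λ_Component 1² = h² − (0.3313) = 0.48 − 0.3313 = 0.1487.
|λ| = √0.1487 = 0.3856.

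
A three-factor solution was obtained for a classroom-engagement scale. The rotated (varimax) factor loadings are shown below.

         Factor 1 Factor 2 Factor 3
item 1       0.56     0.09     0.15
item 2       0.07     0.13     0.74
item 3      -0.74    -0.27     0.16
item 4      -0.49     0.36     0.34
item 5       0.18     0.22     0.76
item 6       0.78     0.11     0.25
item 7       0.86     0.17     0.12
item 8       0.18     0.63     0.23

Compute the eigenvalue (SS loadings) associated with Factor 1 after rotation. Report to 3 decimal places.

2.519

SS loadings for Factor 1 = 0.56² + 0.07² + (-0.74)² + (-0.49)² + 0.18² + 0.78² + 0.86² + 0.18² = 0.3136 + 0.0049 + 0.5476 + 0.2401 + 0.0324 + 0.6084 + 0.7396 + 0.0324 = 2.5190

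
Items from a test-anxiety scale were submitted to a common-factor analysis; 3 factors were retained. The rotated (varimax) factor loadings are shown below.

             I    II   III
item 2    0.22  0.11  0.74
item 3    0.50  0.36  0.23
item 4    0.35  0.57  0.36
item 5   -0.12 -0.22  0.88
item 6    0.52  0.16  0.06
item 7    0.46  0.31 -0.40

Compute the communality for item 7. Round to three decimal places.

0.468

h² = 0.46² + 0.31² + (-0.40)² = 0.2116 + 0.0961 + 0.1600 = 0.4677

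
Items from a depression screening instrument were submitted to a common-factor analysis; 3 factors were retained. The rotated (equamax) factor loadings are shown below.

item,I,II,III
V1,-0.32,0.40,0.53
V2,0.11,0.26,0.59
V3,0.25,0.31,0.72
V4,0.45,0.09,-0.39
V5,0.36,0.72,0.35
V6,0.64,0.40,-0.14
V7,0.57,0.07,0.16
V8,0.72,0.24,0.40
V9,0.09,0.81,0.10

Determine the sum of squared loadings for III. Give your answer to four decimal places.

1.6372

SS loadings for III = 0.53² + 0.59² + 0.72² + (-0.39)² + 0.35² + (-0.14)² + 0.16² + 0.40² + 0.10² = 0.2809 + 0.3481 + 0.5184 + 0.1521 + 0.1225 + 0.0196 + 0.0256 + 0.1600 + 0.0100 = 1.6372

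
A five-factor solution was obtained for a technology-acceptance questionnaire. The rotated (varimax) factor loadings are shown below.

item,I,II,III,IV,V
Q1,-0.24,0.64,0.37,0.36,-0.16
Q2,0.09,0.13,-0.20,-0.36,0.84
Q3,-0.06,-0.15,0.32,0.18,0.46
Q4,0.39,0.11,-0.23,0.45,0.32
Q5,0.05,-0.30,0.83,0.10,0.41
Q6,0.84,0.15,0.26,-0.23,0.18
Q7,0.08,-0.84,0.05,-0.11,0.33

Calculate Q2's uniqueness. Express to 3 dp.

h² = 0.09² + 0.13² + (-0.20)² + (-0.36)² + 0.84² = 0.0081 + 0.0169 + 0.0400 + 0.1296 + 0.7056 = 0.9002
Uniqueness u² = 1 − h² = 1 − 0.9002 = 0.0998

0.100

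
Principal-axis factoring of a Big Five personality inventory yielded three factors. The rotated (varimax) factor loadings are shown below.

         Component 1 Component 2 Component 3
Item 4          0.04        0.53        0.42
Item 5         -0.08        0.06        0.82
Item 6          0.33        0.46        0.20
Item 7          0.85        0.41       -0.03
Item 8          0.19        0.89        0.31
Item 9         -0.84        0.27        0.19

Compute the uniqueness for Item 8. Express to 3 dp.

0.076

h² = 0.19² + 0.89² + 0.31² = 0.0361 + 0.7921 + 0.0961 = 0.9243
Uniqueness u² = 1 − h² = 1 − 0.9243 = 0.0757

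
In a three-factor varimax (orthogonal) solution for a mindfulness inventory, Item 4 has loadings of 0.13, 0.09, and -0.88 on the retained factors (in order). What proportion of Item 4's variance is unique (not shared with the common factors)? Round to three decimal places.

h² = 0.13² + 0.09² + (-0.88)² = 0.0169 + 0.0081 + 0.7744 = 0.7994
Uniqueness u² = 1 − h² = 1 − 0.7994 = 0.2006

0.201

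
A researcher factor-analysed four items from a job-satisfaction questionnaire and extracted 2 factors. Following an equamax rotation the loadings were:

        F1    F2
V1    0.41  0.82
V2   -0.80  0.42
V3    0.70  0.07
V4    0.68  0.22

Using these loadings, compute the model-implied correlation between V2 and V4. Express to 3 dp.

r̂ = Σ λ_i·λ_j across factors = (-0.80)(0.68) + (0.42)(0.22)
  = -0.5440 +0.0924 = -0.4516

-0.452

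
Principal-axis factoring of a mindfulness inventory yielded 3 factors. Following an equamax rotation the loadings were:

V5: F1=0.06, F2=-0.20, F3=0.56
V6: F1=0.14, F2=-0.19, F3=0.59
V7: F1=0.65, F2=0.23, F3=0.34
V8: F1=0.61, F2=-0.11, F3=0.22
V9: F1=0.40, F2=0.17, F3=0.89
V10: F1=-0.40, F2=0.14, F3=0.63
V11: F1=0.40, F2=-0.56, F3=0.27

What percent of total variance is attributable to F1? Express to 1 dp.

SS loadings for F1 = 0.06² + 0.14² + 0.65² + 0.61² + 0.40² + (-0.40)² + 0.40² = 1.2978
With 7 standardized items, total variance = 7. Proportion = 1.2978/7 = 0.1854 → 18.54%.

18.5%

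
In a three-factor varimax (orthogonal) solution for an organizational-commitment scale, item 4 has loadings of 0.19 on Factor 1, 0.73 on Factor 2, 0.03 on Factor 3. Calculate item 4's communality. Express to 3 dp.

h² = 0.19² + 0.73² + 0.03² = 0.0361 + 0.5329 + 0.0009 = 0.5699

0.570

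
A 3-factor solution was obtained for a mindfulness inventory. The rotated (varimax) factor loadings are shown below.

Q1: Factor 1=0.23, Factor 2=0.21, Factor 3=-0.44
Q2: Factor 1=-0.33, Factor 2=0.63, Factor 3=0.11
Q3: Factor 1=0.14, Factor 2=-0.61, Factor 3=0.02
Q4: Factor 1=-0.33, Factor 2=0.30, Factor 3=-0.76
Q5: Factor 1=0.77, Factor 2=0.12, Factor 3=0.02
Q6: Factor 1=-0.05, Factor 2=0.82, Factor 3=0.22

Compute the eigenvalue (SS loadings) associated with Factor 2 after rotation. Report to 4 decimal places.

SS loadings for Factor 2 = 0.21² + 0.63² + (-0.61)² + 0.30² + 0.12² + 0.82² = 0.0441 + 0.3969 + 0.3721 + 0.0900 + 0.0144 + 0.6724 = 1.5899

1.5899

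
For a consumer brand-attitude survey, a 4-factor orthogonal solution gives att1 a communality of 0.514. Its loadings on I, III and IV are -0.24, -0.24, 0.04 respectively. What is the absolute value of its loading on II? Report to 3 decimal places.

Under orthogonal rotation h² = Σλ², so λ_II² = h² − (0.1168) = 0.514 − 0.1168 = 0.3972.
|λ| = √0.3972 = 0.6302.

0.630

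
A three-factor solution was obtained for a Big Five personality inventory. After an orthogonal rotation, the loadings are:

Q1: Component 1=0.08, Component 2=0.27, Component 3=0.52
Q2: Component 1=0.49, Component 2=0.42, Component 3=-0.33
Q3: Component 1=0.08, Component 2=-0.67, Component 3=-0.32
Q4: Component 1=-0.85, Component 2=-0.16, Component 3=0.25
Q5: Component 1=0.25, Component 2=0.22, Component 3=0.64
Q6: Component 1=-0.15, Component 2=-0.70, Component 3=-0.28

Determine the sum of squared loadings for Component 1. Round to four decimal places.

SS loadings for Component 1 = 0.08² + 0.49² + 0.08² + (-0.85)² + 0.25² + (-0.15)² = 0.0064 + 0.2401 + 0.0064 + 0.7225 + 0.0625 + 0.0225 = 1.0604

1.0604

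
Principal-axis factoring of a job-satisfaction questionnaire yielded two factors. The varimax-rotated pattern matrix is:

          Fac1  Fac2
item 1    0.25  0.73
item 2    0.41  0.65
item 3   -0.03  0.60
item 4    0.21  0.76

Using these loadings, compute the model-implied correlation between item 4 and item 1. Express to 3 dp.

0.607

r̂ = Σ λ_i·λ_j across factors = (0.21)(0.25) + (0.76)(0.73)
  = +0.0525 +0.5548 = 0.6073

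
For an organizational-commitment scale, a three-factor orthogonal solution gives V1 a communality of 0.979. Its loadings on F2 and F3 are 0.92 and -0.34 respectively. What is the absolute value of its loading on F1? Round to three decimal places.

0.130

Under orthogonal rotation h² = Σλ², so λ_F1² = h² − (0.9620) = 0.979 − 0.9620 = 0.0170.
|λ| = √0.0170 = 0.1304.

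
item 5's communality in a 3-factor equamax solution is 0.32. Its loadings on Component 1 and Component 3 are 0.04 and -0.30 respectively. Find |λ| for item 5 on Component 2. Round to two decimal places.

0.48

Under orthogonal rotation h² = Σλ², so λ_Component 2² = h² − (0.0916) = 0.32 − 0.0916 = 0.2284.
|λ| = √0.2284 = 0.4779.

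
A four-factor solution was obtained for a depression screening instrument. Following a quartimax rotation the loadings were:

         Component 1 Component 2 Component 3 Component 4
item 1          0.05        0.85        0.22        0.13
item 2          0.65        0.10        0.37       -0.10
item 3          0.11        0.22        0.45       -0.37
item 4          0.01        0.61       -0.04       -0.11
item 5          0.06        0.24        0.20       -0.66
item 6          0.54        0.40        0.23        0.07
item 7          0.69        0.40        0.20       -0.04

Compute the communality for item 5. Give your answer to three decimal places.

h² = 0.06² + 0.24² + 0.20² + (-0.66)² = 0.0036 + 0.0576 + 0.0400 + 0.4356 = 0.5368

0.537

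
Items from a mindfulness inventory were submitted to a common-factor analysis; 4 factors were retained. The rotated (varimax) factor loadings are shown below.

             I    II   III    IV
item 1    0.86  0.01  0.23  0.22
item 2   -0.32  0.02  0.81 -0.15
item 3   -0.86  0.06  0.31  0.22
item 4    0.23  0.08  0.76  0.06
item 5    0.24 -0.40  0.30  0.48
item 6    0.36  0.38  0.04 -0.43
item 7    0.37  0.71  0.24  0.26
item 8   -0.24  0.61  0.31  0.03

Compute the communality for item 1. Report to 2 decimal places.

0.84

h² = 0.86² + 0.01² + 0.23² + 0.22² = 0.7396 + 0.0001 + 0.0529 + 0.0484 = 0.8410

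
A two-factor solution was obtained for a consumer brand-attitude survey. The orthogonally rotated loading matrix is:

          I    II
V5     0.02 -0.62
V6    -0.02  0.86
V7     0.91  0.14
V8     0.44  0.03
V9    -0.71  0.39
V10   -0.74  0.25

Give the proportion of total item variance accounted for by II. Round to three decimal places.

0.227

SS loadings for II = (-0.62)² + 0.86² + 0.14² + 0.03² + 0.39² + 0.25² = 1.3591
Proportion of variance = 1.3591 / 6 = 0.2265.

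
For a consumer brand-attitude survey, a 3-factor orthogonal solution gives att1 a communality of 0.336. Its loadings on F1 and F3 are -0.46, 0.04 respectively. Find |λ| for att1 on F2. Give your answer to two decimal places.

Under orthogonal rotation h² = Σλ², so λ_F2² = h² − (0.2132) = 0.336 − 0.2132 = 0.1228.
|λ| = √0.1228 = 0.3504.

0.35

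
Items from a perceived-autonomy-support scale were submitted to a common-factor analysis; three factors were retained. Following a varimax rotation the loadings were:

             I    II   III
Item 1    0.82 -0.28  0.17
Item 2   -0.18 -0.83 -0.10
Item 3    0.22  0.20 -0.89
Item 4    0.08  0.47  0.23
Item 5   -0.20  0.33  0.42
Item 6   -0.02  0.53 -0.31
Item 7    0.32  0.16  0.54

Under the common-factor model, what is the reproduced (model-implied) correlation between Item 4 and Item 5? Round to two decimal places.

0.24

r̂ = Σ λ_i·λ_j across factors = (0.08)(-0.20) + (0.47)(0.33) + (0.23)(0.42)
  = -0.0160 +0.1551 +0.0966 = 0.2357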